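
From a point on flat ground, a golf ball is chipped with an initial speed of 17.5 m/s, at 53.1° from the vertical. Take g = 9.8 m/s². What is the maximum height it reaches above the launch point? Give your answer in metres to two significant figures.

5.6 m

Horizontal component vₓ = 17.50 sin 53.1° = 13.99 m/s; vertical v_y0 = 17.50 cos 53.1° = 10.51 m/s.
Maximum height: H = v_y0² / (2g) = 10.51² / (2 × 9.80) = 5.633 m.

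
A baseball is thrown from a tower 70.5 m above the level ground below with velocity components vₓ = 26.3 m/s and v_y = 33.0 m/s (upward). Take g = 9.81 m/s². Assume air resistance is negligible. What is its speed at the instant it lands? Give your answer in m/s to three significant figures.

Vertical motion (up positive, ground at y = 0): 4.905 t² − (33.00) t − 70.5 = 0, so t = (33.00 + √(33.00² + 2·9.81·70.5)) / 9.81 = (33.00 + 49.72) / 9.81 = 8.432 s.
Vertical velocity at impact: v_y = v_y0 − g t = 33.00 − 9.81 × 8.432 = −49.72 m/s.
Speed: |v| = √(vₓ² + v_y²) = √(26.30² + 49.72²) = 56.25 m/s.

56.2 m/s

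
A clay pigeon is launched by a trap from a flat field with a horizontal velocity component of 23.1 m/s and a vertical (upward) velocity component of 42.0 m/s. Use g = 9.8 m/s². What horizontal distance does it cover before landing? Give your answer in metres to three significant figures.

Time aloft: T = 2 v_y0 / g = 2 × 42.00 / 9.80 = 8.571 s.
Horizontal distance R = vₓ T = 23.10 × 8.571 = 198.0 m.

198 m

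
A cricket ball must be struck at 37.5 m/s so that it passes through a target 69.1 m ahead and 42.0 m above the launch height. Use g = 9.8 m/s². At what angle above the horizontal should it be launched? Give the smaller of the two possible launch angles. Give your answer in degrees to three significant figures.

Trajectory: y = x tanθ − g x² (1 + tan²θ)/(2v₀²). With x = 69.1, y = 42.0, v₀ = 37.5, g = 9.80:
16.64 tan²θ − 69.1 tanθ + (58.64) = 0.
tanθ = [69.1 ± √(69.1² − 4 × 16.64 × (58.64))] / (2 × 16.64) = (69.1 ± 29.54) / 33.28, giving tanθ = 1.189 or 2.964.
θ = 49.93° or 71.36°; the smaller is 49.93°.

49.9°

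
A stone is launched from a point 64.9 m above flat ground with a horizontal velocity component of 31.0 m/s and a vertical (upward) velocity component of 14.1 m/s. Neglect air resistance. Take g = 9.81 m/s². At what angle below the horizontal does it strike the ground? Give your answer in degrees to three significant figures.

51.1°

Vertical motion (up positive, ground at y = 0): 4.905 t² − (14.10) t − 64.9 = 0, so t = (14.10 + √(14.10² + 2·9.81·64.9)) / 9.81 = (14.10 + 38.37) / 9.81 = 5.348 s.
At impact: v_y = v_y0 − g t = −38.37 m/s; vₓ = 31.00 m/s.
Angle below horizontal: arctan(|v_y|/vₓ) = arctan(38.37/31.00) = 51.06°.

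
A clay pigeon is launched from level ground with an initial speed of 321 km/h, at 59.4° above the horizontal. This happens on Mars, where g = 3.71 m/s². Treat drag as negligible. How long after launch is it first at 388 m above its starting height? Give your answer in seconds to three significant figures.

5.90 s

Convert: 321 km/h = 321/3.6 = 89.17 m/s.
vₓ = 89.17 cos 59.4° = 45.39 m/s; v_y0 = 89.17 sin 59.4° = 76.75 m/s.
Height y(t) = 76.75 t − 1.855 t² = 388 gives 1.855 t² − 76.75 t + 388 = 0.
Quadratic formula: t = (76.75 ± √3011.5) / 3.71 = (76.75 ± 54.88) / 3.71 → t = 5.895 s or 35.48 s.
The first (ascending) time is 5.895 s.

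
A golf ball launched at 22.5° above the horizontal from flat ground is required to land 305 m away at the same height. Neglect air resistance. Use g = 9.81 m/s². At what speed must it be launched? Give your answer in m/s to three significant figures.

65.0 m/s

On level ground R = v₀² sin 2θ / g ⇒ v₀ = √(gR / sin 2θ).
v₀ = √(9.81 × 305 / sin 45.00°) = √(2992 / 0.7071) = √4231.4 = 65.05 m/s.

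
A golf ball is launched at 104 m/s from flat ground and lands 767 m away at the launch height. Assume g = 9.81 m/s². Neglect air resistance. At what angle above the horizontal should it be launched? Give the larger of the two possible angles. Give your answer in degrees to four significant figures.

67.96°

From R = (v₀²/g) sin 2θ: sin 2θ = 9.81 × 767 / 10816 = 0.6957.
2θ = 44.08° or 180° − 44.08° = 135.9°, so θ = 22.04° or 67.96°.
The larger angle is 67.96°.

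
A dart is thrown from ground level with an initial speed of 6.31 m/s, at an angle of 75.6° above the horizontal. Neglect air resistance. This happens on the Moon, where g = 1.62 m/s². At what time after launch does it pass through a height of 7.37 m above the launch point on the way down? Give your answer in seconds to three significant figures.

6.04 s

Components: vₓ = 6.310 cos 75.6° = 1.569 m/s, v_y0 = 6.310 sin 75.6° = 6.112 m/s.
Set y = v_y0 t − ½ g t² = 7.37: 0.8100 t² − 6.112 t + 7.37 = 0.
t = [6.112 ± √(6.112² − 2·1.62·7.37)] / 1.62 = (6.112 ± 3.671) / 1.62, so t = 1.507 s or t = 6.039 s.
The descending-branch root is 6.039 s.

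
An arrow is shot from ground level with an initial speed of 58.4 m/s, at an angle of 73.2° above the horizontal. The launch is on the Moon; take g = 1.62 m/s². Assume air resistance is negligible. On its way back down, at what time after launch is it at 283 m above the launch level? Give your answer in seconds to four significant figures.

Components: vₓ = 58.40 cos 73.2° = 16.88 m/s, v_y0 = 58.40 sin 73.2° = 55.91 m/s.
Height y(t) = 55.91 t − 0.8100 t² = 283 gives 0.8100 t² − 55.91 t + 283 = 0.
Quadratic formula: t = (55.91 ± √2208.7) / 1.62 = (55.91 ± 47.00) / 1.62 → t = 5.500 s or 63.52 s.
The descending-branch root is 63.52 s.

63.52 s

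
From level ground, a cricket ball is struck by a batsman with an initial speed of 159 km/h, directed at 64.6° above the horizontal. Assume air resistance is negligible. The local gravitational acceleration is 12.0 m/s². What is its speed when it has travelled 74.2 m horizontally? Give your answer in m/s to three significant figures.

20.2 m/s

Convert: 159 km/h = 159/3.6 = 44.17 m/s.
Resolve: vₓ = 44.17 cos 64.6° = 18.94 m/s and v_y0 = 44.17 sin 64.6° = 39.90 m/s.
At x = 74.2 m, t = x/vₓ = 74.2/18.94 = 3.917 s.
Vertical velocity there: v_y = v_y0 − g t = 39.90 − 12.0 × 3.917 = −7.103 m/s.
Speed: √(vₓ² + v_y²) = √(18.94² + 7.103²) = 20.23 m/s.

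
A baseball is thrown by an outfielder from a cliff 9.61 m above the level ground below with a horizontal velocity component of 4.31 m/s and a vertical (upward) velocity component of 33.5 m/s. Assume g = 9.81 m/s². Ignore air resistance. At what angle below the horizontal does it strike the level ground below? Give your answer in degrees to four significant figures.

83.21°

With up positive and y = 0 at the ground: y(t) = 9.61 + (33.50) t − 4.905 t². Setting y = 0 and taking the positive root: t = [33.50 + √(33.50² + 2·9.81·9.61)] / 9.81 = (33.50 + 36.20) / 9.81 = 7.105 s.
At impact: v_y = v_y0 − g t = −36.20 m/s; vₓ = 4.310 m/s.
Angle below horizontal: arctan(|v_y|/vₓ) = arctan(36.20/4.310) = 83.21°.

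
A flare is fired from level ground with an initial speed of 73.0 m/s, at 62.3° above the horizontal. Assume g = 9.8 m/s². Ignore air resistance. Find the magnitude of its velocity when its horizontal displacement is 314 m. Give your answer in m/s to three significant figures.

42.8 m/s

Horizontal component vₓ = 73.00 cos 62.3° = 33.93 m/s; vertical v_y0 = 73.00 sin 62.3° = 64.63 m/s.
Time to reach x = 314 m: t = x/vₓ = 314/33.93 = 9.253 s.
Vertical velocity there: v_y = v_y0 − g t = 64.63 − 9.80 × 9.253 = −26.05 m/s.
Speed: √(vₓ² + v_y²) = √(33.93² + 26.05²) = 42.78 m/s.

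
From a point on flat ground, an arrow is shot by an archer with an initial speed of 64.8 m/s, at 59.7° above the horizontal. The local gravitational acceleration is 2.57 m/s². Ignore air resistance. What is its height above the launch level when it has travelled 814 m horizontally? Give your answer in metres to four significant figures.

Resolve: vₓ = 64.80 cos 59.7° = 32.69 m/s and v_y0 = 64.80 sin 59.7° = 55.95 m/s.
x = vₓ t ⇒ t = 814/32.69 = 24.90 s.
Height: y = v_y0 t − ½ g t² = 55.95 × 24.90 − 1.285 × 24.90² = 1393 − 796.6 = 596.4 m.

596.4 m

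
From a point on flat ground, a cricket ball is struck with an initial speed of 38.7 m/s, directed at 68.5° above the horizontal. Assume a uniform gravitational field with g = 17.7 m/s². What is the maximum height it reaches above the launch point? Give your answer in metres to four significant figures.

Components: vₓ = 38.70 cos 68.5° = 14.18 m/s, v_y0 = 38.70 sin 68.5° = 36.01 m/s.
At the apex v_y = 0, so H = v_y0²/(2g) = 36.01²/35.40 = 36.62 m.

36.62 m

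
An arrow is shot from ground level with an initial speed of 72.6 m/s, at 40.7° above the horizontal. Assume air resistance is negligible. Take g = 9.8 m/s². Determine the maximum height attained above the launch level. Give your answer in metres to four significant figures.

Components: vₓ = 72.60 cos 40.7° = 55.04 m/s, v_y0 = 72.60 sin 40.7° = 47.34 m/s.
Peak height H = v_y0² / (2g) = 2241.3 / 19.60 = 114.4 m.

114.4 m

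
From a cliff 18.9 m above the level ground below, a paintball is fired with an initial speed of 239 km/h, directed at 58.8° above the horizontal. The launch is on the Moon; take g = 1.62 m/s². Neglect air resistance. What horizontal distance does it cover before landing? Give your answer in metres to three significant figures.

2420 m

Convert: 239 km/h = 239/3.6 = 66.39 m/s.
vₓ = 66.39 cos 58.8° = 34.39 m/s; v_y0 = 66.39 sin 58.8° = 56.79 m/s.
With up positive and y = 0 at the ground: y(t) = 18.9 + (56.79) t − 0.8100 t². Setting y = 0 and taking the positive root: t = [56.79 + √(56.79² + 2·1.62·18.9)] / 1.62 = (56.79 + 57.32) / 1.62 = 70.44 s.
Horizontal distance: R = vₓ t = 34.39 × 70.44 = 2422 m.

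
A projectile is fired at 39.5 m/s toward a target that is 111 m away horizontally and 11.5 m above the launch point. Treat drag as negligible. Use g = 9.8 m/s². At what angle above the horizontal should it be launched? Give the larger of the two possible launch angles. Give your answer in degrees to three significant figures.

Trajectory: y = x tanθ − g x² (1 + tan²θ)/(2v₀²). With x = 111, y = 11.5, v₀ = 39.5, g = 9.80:
38.69 tan²θ − 111 tanθ + (50.19) = 0.
tanθ = [111 ± √(111² − 4 × 38.69 × (50.19))] / (2 × 38.69) = (111 ± 67.47) / 77.39, giving tanθ = 0.5625 or 2.306.
θ = 29.36° or 66.56°; the larger is 66.56°.

66.6°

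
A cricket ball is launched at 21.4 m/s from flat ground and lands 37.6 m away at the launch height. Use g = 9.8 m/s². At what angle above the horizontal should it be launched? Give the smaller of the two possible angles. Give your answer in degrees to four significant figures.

Level-ground range R = v₀² sin(2θ)/g ⇒ sin(2θ) = gR/v₀² = 9.80 × 37.6 / 21.4² = 0.8046.
2θ = 53.57° or 180° − 53.57° = 126.4°, so θ = 26.79° or 63.21°.
The smaller angle is 26.79°.

26.79°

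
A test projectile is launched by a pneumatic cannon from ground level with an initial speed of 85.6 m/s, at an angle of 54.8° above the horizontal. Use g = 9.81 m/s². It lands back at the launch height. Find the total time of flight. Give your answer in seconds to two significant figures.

14 s

Horizontal component vₓ = 85.60 cos 54.8° = 49.34 m/s; vertical v_y0 = 85.60 sin 54.8° = 69.95 m/s.
Landing at launch height ⇒ T = 2 v_y0 / g = 2 × 69.95 / 9.81 = 14.26 s.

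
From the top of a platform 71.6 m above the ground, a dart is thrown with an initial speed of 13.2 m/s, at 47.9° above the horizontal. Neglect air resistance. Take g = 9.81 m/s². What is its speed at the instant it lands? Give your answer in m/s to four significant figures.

Components: vₓ = 13.20 cos 47.9° = 8.850 m/s, v_y0 = 13.20 sin 47.9° = 9.794 m/s.
The projectile lands when y = 71.6 + (9.794) t − ½·9.81·t² = 0. Positive root: t = (9.794 + √(9.794² + 2·9.81·71.6)) / 9.81 = (9.794 + 38.74) / 9.81 = 4.947 s.
Vertical velocity at impact: v_y = v_y0 − g t = 9.794 − 9.81 × 4.947 = −38.74 m/s.
Speed: |v| = √(vₓ² + v_y²) = √(8.850² + 38.74²) = 39.74 m/s.

39.74 m/s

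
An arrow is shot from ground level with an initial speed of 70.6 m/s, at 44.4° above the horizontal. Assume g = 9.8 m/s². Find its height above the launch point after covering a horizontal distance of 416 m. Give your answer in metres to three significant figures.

Components: vₓ = 70.60 cos 44.4° = 50.44 m/s, v_y0 = 70.60 sin 44.4° = 49.40 m/s.
x = vₓ t ⇒ t = 416/50.44 = 8.247 s.
Height: y = v_y0 t − ½ g t² = 49.40 × 8.247 − 4.900 × 8.247² = 407.4 − 333.3 = 74.10 m.

74.1 m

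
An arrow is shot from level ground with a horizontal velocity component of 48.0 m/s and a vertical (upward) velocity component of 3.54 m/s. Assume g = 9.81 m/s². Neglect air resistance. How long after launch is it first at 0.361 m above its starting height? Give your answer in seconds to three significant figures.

0.123 s

Height y(t) = 3.540 t − 4.905 t² = 0.361 gives 4.905 t² − 3.540 t + 0.361 = 0.
Quadratic formula: t = (3.540 ± √5.4488) / 9.81 = (3.540 ± 2.334) / 9.81 → t = 0.1229 s or 0.5988 s.
The first (ascending) time is 0.1229 s.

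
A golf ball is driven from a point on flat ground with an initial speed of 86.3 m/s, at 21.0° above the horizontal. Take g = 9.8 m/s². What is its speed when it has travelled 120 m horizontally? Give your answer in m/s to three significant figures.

82.2 m/s

Horizontal component vₓ = 86.30 cos 21.0° = 80.57 m/s; vertical v_y0 = 86.30 sin 21.0° = 30.93 m/s.
At x = 120 m, t = x/vₓ = 120/80.57 = 1.489 s.
Vertical velocity there: v_y = v_y0 − g t = 30.93 − 9.80 × 1.489 = 16.33 m/s.
Speed: √(vₓ² + v_y²) = √(80.57² + 16.33²) = 82.21 m/s.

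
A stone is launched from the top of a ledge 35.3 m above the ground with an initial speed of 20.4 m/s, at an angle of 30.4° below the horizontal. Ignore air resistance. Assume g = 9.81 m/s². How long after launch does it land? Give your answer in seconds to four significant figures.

1.829 s

vₓ = 20.40 cos 30.4° = 17.60 m/s; v_y0 = −10.32 m/s (downward).
With up positive and y = 0 at the ground: y(t) = 35.3 + (−10.32) t − 4.905 t². Setting y = 0 and taking the positive root: t = [−10.32 + √(10.32² + 2·9.81·35.3)] / 9.81 = (−10.32 + 28.27) / 9.81 = 1.829 s.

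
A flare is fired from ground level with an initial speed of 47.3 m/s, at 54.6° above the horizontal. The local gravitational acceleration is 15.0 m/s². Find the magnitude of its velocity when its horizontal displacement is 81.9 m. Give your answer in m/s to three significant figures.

Components: vₓ = 47.30 cos 54.6° = 27.40 m/s, v_y0 = 47.30 sin 54.6° = 38.56 m/s.
x = vₓ t ⇒ t = 81.9/27.40 = 2.989 s.
Vertical velocity there: v_y = v_y0 − g t = 38.56 − 15.0 × 2.989 = −6.280 m/s.
Speed: √(vₓ² + v_y²) = √(27.40² + 6.280²) = 28.11 m/s.

28.1 m/s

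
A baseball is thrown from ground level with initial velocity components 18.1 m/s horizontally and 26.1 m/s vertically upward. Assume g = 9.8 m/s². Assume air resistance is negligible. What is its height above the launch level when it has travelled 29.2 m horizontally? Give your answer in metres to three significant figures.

29.4 m

x = vₓ t ⇒ t = 29.2/18.10 = 1.613 s.
Height: y = v_y0 t − ½ g t² = 26.10 × 1.613 − 4.900 × 1.613² = 42.11 − 12.75 = 29.35 m.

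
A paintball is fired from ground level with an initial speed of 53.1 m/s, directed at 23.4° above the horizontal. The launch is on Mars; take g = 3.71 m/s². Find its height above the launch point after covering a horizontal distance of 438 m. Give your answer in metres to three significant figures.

39.7 m

vₓ = 53.10 cos 23.4° = 48.73 m/s; v_y0 = 53.10 sin 23.4° = 21.09 m/s.
Time to reach x = 438 m: t = x/vₓ = 438/48.73 = 8.988 s.
Height: y = v_y0 t − ½ g t² = 21.09 × 8.988 − 1.855 × 8.988² = 189.5 − 149.8 = 39.69 m.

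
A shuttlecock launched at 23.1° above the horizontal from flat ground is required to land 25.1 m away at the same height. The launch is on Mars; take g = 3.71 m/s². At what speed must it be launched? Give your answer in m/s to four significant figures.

11.36 m/s

Level-ground range: R = v₀² sin(2θ)/g, so v₀ = √(gR / sin 2θ).
v₀ = √(3.71 × 25.1 / sin 46.20°) = √(93.12 / 0.7218) = √129.02 = 11.36 m/s.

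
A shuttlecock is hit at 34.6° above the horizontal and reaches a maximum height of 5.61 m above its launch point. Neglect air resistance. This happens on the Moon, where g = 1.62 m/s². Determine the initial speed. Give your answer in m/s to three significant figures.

At the peak v_y = 0, so v_y0 = √(2gH) = √(2 × 1.62 × 5.61) = 4.263 m/s.
v_y0 = v₀ sin θ ⇒ v₀ = 4.263 / sin 34.6° = 7.508 m/s.

7.51 m/s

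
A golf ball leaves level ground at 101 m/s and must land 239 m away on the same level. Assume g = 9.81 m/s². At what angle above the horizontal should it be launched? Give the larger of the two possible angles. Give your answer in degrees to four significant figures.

83.36°

From R = (v₀²/g) sin 2θ: sin 2θ = 9.81 × 239 / 10201 = 0.2298.
2θ = 13.29° or 180° − 13.29° = 166.7°, so θ = 6.644° or 83.36°.
The larger angle is 83.36°.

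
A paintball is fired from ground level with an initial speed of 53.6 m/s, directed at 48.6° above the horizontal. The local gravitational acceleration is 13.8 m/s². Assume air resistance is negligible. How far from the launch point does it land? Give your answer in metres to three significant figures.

Components: vₓ = 53.60 cos 48.6° = 35.45 m/s, v_y0 = 53.60 sin 48.6° = 40.21 m/s.
Flight time T = 2 v_y0 / g = 5.827 s.
Horizontal distance R = vₓ T = 35.45 × 5.827 = 206.5 m.

207 m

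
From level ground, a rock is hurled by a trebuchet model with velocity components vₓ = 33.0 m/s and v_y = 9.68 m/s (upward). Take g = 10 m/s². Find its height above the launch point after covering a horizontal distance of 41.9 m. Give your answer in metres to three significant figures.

4.23 m

x = vₓ t ⇒ t = 41.9/33.00 = 1.270 s.
Height: y = v_y0 t − ½ g t² = 9.680 × 1.270 − 5.000 × 1.270² = 12.29 − 8.061 = 4.230 m.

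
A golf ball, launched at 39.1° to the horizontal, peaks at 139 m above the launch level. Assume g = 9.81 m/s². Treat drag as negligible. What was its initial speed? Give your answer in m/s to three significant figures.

At the peak v_y = 0, so v_y0 = √(2gH) = √(2 × 9.81 × 139) = 52.22 m/s.
v_y0 = v₀ sin θ ⇒ v₀ = 52.22 / sin 39.1° = 82.80 m/s.

82.8 m/s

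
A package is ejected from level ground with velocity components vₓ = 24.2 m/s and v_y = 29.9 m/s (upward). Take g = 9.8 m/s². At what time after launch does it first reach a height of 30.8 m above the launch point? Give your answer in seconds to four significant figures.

Require v_y0 t − ½ g t² = 30.8, i.e. 4.900 t² − 29.90 t + 30.8 = 0.
Quadratic formula: t = (29.90 ± √290.33) / 9.80 = (29.90 ± 17.04) / 9.80 → t = 1.312 s or 4.790 s.
The first (ascending) time is 1.312 s.

1.312 s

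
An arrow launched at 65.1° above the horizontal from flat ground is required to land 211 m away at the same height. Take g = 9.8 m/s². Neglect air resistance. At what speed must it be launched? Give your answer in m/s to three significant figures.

From R = (v₀² / g) sin 2θ: v₀ = √(gR / sin 2θ).
v₀ = √(9.80 × 211 / sin 130.2°) = √(2068 / 0.7638) = √2707.3 = 52.03 m/s.

52.0 m/s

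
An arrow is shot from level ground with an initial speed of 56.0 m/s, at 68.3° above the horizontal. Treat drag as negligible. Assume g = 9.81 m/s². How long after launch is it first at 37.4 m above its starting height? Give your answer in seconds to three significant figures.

0.775 s

Horizontal component vₓ = 56.00 cos 68.3° = 20.71 m/s; vertical v_y0 = 56.00 sin 68.3° = 52.03 m/s.
Height y(t) = 52.03 t − 4.905 t² = 37.4 gives 4.905 t² − 52.03 t + 37.4 = 0.
Quadratic formula: t = (52.03 ± √1973.5) / 9.81 = (52.03 ± 44.42) / 9.81 → t = 0.7755 s or 9.832 s.
The first (ascending) time is 0.7755 s.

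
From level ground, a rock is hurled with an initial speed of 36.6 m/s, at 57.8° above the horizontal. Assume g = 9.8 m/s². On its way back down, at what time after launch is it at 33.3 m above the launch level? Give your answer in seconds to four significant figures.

vₓ = 36.60 cos 57.8° = 19.50 m/s; v_y0 = 36.60 sin 57.8° = 30.97 m/s.
Set y = v_y0 t − ½ g t² = 33.3: 4.900 t² − 30.97 t + 33.3 = 0.
Quadratic formula: t = (30.97 ± √306.50) / 9.80 = (30.97 ± 17.51) / 9.80 → t = 1.374 s or 4.947 s.
The descending-branch root is 4.947 s.

4.947 s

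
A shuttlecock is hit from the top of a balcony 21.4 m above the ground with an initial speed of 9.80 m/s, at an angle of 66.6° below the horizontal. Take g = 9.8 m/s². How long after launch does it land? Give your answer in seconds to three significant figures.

Resolve: vₓ = 9.800 cos 66.6° = 3.892 m/s and v_y0 = −8.994 m/s (downward).
The projectile lands when y = 21.4 + (−8.994) t − ½·9.80·t² = 0. Positive root: t = (−8.994 + √(8.994² + 2·9.80·21.4)) / 9.80 = (−8.994 + 22.37) / 9.80 = 1.365 s.

1.36 s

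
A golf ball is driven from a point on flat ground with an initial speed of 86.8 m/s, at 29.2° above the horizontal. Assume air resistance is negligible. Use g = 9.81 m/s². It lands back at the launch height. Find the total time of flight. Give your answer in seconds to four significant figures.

Horizontal component vₓ = 86.80 cos 29.2° = 75.77 m/s; vertical v_y0 = 86.80 sin 29.2° = 42.35 m/s.
Landing at launch height ⇒ T = 2 v_y0 / g = 2 × 42.35 / 9.81 = 8.633 s.

8.633 s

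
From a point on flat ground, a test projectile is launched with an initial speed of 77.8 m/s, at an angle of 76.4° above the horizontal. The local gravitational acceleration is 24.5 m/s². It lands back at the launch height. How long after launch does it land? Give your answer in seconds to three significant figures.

6.17 s

vₓ = 77.80 cos 76.4° = 18.29 m/s; v_y0 = 77.80 sin 76.4° = 75.62 m/s.
Landing at launch height ⇒ T = 2 v_y0 / g = 2 × 75.62 / 24.5 = 6.173 s.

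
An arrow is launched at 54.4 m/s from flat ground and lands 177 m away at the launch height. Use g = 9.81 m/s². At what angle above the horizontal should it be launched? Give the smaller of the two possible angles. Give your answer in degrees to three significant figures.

From R = (v₀²/g) sin 2θ: sin 2θ = 9.81 × 177 / 2959.4 = 0.5867.
2θ = 35.93° or 180° − 35.93° = 144.1°, so θ = 17.96° or 72.04°.
The smaller angle is 17.96°.

18.0°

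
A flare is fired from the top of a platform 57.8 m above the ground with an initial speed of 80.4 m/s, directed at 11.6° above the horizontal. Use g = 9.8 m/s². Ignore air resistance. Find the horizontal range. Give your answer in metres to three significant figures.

Components: vₓ = 80.40 cos 11.6° = 78.76 m/s, v_y0 = 80.40 sin 11.6° = 16.17 m/s.
Vertical motion (up positive, ground at y = 0): 4.900 t² − (16.17) t − 57.8 = 0, so t = (16.17 + √(16.17² + 2·9.80·57.8)) / 9.80 = (16.17 + 37.34) / 9.80 = 5.460 s.
Horizontal distance: R = vₓ t = 78.76 × 5.460 = 430.0 m.

430 m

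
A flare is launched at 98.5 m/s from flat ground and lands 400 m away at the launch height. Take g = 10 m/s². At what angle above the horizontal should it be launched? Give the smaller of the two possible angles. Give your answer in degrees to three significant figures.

12.2°

Level-ground range R = v₀² sin(2θ)/g ⇒ sin(2θ) = gR/v₀² = 10.0 × 400 / 98.5² = 0.4123.
2θ = 24.35° or 180° − 24.35° = 155.7°, so θ = 12.17° or 77.83°.
The smaller angle is 12.17°.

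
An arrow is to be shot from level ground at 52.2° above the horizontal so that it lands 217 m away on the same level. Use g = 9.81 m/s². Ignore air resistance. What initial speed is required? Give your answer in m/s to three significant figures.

Level-ground range: R = v₀² sin(2θ)/g, so v₀ = √(gR / sin 2θ).
v₀ = √(9.81 × 217 / sin 104.4°) = √(2129 / 0.9686) = √2197.8 = 46.88 m/s.

46.9 m/s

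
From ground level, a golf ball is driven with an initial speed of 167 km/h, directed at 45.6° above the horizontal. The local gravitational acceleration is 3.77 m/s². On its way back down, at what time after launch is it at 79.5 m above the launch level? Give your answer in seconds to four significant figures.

14.72 s

Convert: 167 km/h = 167/3.6 = 46.39 m/s.
Horizontal component vₓ = 46.39 cos 45.6° = 32.46 m/s; vertical v_y0 = 46.39 sin 45.6° = 33.14 m/s.
Set y = v_y0 t − ½ g t² = 79.5: 1.885 t² − 33.14 t + 79.5 = 0.
Quadratic formula: t = (33.14 ± √499.07) / 3.77 = (33.14 ± 22.34) / 3.77 → t = 2.866 s or 14.72 s.
The descending-branch root is 14.72 s.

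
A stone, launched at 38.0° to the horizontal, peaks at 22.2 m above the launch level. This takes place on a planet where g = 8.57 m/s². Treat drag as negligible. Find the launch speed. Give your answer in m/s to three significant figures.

31.7 m/s

At the peak v_y = 0, so v_y0 = √(2gH) = √(2 × 8.57 × 22.2) = 19.51 m/s.
v_y0 = v₀ sin θ ⇒ v₀ = 19.51 / sin 38.0° = 31.68 m/s.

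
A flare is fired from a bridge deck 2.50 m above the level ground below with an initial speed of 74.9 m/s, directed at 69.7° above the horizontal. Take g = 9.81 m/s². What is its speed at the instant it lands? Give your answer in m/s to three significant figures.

75.2 m/s

Resolve: vₓ = 74.90 cos 69.7° = 25.99 m/s and v_y0 = 74.90 sin 69.7° = 70.25 m/s.
With up positive and y = 0 at the ground: y(t) = 2.50 + (70.25) t − 4.905 t². Setting y = 0 and taking the positive root: t = [70.25 + √(70.25² + 2·9.81·2.50)] / 9.81 = (70.25 + 70.60) / 9.81 = 14.36 s.
Vertical velocity at impact: v_y = v_y0 − g t = 70.25 − 9.81 × 14.36 = −70.60 m/s.
Speed: |v| = √(vₓ² + v_y²) = √(25.99² + 70.60²) = 75.23 m/s.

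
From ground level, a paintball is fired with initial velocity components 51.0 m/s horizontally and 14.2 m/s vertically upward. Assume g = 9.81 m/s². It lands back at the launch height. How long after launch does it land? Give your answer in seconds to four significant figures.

Time of flight on level ground: T = 2 v_y0 / g = 2 × 14.20 / 9.81 = 2.895 s.

2.895 s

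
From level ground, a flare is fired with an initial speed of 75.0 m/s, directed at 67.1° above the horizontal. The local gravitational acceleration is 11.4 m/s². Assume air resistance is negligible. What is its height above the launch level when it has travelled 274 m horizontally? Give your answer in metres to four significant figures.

Resolve: vₓ = 75.00 cos 67.1° = 29.18 m/s and v_y0 = 75.00 sin 67.1° = 69.09 m/s.
At x = 274 m, t = x/vₓ = 274/29.18 = 9.389 s.
Height: y = v_y0 t − ½ g t² = 69.09 × 9.389 − 5.700 × 9.389² = 648.6 − 502.4 = 146.2 m.

146.2 m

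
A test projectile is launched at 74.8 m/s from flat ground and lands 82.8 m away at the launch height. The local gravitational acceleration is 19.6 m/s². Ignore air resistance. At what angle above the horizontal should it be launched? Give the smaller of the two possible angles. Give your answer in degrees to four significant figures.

R = v₀² sin 2θ / g gives sin 2θ = gR/v₀² = 19.6·82.8/74.8² = 0.2901.
2θ = 16.86° or 180° − 16.86° = 163.1°, so θ = 8.431° or 81.57°.
The smaller angle is 8.431°.

8.431°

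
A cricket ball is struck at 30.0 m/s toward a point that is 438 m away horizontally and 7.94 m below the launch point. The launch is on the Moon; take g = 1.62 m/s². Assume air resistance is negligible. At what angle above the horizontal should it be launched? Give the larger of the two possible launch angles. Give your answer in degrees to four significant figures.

Trajectory: y = x tanθ − g x² (1 + tan²θ)/(2v₀²). With x = 438, y = −7.94, v₀ = 30.0, g = 1.62:
172.7 tan²θ − 438 tanθ + (164.7) = 0.
tanθ = [438 ± √(438² − 4 × 172.7 × (164.7))] / (2 × 172.7) = (438 ± 279.4) / 345.3, giving tanθ = 0.4592 or 2.078.
θ = 24.66° or 64.30°; the larger is 64.30°.

64.30°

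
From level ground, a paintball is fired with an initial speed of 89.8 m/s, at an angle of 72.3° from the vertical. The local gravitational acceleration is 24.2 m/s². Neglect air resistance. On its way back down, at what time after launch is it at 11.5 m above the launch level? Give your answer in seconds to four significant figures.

1.696 s

Components: vₓ = 89.80 sin 72.3° = 85.55 m/s, v_y0 = 89.80 cos 72.3° = 27.30 m/s.
Height y(t) = 27.30 t − 12.10 t² = 11.5 gives 12.10 t² − 27.30 t + 11.5 = 0.
t = [27.30 ± √(27.30² − 2·24.2·11.5)] / 24.2 = (27.30 ± 13.74) / 24.2, so t = 0.5604 s or t = 1.696 s.
The descending-branch root is 1.696 s.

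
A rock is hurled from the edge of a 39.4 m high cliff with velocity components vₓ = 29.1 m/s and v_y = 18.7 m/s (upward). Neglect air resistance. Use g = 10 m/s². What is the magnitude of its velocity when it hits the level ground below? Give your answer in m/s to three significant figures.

44.5 m/s

The projectile lands when y = 39.4 + (18.70) t − ½·10.0·t² = 0. Positive root: t = (18.70 + √(18.70² + 2·10.0·39.4)) / 10.0 = (18.70 + 33.73) / 10.0 = 5.243 s.
Vertical velocity at impact: v_y = v_y0 − g t = 18.70 − 10.0 × 5.243 = −33.73 m/s.
Speed: |v| = √(vₓ² + v_y²) = √(29.10² + 33.73²) = 44.55 m/s.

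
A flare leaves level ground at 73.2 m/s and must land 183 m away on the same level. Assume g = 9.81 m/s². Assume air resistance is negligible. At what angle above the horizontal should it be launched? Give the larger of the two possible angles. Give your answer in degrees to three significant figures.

From R = (v₀²/g) sin 2θ: sin 2θ = 9.81 × 183 / 5358.2 = 0.3350.
2θ = 19.58° or 180° − 19.58° = 160.4°, so θ = 9.788° or 80.21°.
The larger angle is 80.21°.

80.2°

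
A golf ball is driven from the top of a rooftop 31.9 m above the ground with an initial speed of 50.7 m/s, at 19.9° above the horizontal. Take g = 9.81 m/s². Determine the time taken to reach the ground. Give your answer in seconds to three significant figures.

4.86 s

vₓ = 50.70 cos 19.9° = 47.67 m/s; v_y0 = 50.70 sin 19.9° = 17.26 m/s.
With up positive and y = 0 at the ground: y(t) = 31.9 + (17.26) t − 4.905 t². Setting y = 0 and taking the positive root: t = [17.26 + √(17.26² + 2·9.81·31.9)] / 9.81 = (17.26 + 30.39) / 9.81 = 4.857 s.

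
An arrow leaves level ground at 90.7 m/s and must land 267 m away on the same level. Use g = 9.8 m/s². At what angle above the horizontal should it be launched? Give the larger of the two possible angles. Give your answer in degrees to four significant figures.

R = v₀² sin 2θ / g gives sin 2θ = gR/v₀² = 9.80·267/90.7² = 0.3181.
2θ = 18.55° or 180° − 18.55° = 161.5°, so θ = 9.273° or 80.73°.
The larger angle is 80.73°.

80.73°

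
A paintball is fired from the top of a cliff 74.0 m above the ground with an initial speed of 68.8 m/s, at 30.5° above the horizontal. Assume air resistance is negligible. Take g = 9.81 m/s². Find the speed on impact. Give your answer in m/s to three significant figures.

78.6 m/s

Resolve: vₓ = 68.80 cos 30.5° = 59.28 m/s and v_y0 = 68.80 sin 30.5° = 34.92 m/s.
With up positive and y = 0 at the ground: y(t) = 74.0 + (34.92) t − 4.905 t². Setting y = 0 and taking the positive root: t = [34.92 + √(34.92² + 2·9.81·74.0)] / 9.81 = (34.92 + 51.68) / 9.81 = 8.828 s.
Vertical velocity at impact: v_y = v_y0 − g t = 34.92 − 9.81 × 8.828 = −51.68 m/s.
Speed: |v| = √(vₓ² + v_y²) = √(59.28² + 51.68²) = 78.65 m/s.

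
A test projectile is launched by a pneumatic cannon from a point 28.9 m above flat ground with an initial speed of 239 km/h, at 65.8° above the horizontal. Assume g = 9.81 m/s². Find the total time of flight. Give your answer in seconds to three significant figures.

Convert: 239 km/h = 239/3.6 = 66.39 m/s.
vₓ = 66.39 cos 65.8° = 27.21 m/s; v_y0 = 66.39 sin 65.8° = 60.55 m/s.
The projectile lands when y = 28.9 + (60.55) t − ½·9.81·t² = 0. Positive root: t = (60.55 + √(60.55² + 2·9.81·28.9)) / 9.81 = (60.55 + 65.07) / 9.81 = 12.81 s.

12.8 s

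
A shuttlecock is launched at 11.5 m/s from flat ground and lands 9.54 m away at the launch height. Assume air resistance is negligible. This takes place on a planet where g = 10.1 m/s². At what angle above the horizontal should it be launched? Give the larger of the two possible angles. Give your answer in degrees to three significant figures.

66.6°

R = v₀² sin 2θ / g gives sin 2θ = gR/v₀² = 10.1·9.54/11.5² = 0.7286.
2θ = 46.77° or 180° − 46.77° = 133.2°, so θ = 23.38° or 66.62°.
The larger angle is 66.62°.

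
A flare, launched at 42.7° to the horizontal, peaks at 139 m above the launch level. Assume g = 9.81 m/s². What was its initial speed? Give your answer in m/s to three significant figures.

77.0 m/s

At the peak v_y = 0, so v_y0 = √(2gH) = √(2 × 9.81 × 139) = 52.22 m/s.
v_y0 = v₀ sin θ ⇒ v₀ = 52.22 / sin 42.7° = 77.01 m/s.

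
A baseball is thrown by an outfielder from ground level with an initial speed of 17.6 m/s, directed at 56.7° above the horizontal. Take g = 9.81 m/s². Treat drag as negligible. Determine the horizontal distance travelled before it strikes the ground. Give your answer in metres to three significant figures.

29.0 m

Components: vₓ = 17.60 cos 56.7° = 9.663 m/s, v_y0 = 17.60 sin 56.7° = 14.71 m/s.
Time aloft: T = 2 v_y0 / g = 2 × 14.71 / 9.81 = 2.999 s.
Range: R = vₓ T = 9.663 × 2.999 = 28.98 m.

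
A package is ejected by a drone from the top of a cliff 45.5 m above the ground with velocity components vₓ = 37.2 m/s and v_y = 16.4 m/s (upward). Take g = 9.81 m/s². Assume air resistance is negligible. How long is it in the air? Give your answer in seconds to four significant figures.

Vertical motion (up positive, ground at y = 0): 4.905 t² − (16.40) t − 45.5 = 0, so t = (16.40 + √(16.40² + 2·9.81·45.5)) / 9.81 = (16.40 + 34.08) / 9.81 = 5.146 s.

5.146 s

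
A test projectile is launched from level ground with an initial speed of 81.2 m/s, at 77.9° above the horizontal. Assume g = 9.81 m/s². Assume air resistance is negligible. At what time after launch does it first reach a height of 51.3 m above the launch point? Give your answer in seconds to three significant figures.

Horizontal component vₓ = 81.20 cos 77.9° = 17.02 m/s; vertical v_y0 = 81.20 sin 77.9° = 79.40 m/s.
Require v_y0 t − ½ g t² = 51.3, i.e. 4.905 t² − 79.40 t + 51.3 = 0.
Quadratic formula: t = (79.40 ± √5297.2) / 9.81 = (79.40 ± 72.78) / 9.81 → t = 0.6742 s or 15.51 s.
The first (ascending) time is 0.6742 s.

0.674 s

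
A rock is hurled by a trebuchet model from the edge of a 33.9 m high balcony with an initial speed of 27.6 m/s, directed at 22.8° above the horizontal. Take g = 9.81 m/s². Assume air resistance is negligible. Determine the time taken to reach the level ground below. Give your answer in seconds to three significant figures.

Components: vₓ = 27.60 cos 22.8° = 25.44 m/s, v_y0 = 27.60 sin 22.8° = 10.70 m/s.
Vertical motion (up positive, ground at y = 0): 4.905 t² − (10.70) t − 33.9 = 0, so t = (10.70 + √(10.70² + 2·9.81·33.9)) / 9.81 = (10.70 + 27.92) / 9.81 = 3.936 s.

3.94 s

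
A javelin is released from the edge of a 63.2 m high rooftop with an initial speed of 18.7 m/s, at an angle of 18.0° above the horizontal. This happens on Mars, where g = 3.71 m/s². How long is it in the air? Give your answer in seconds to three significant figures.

7.60 s

Horizontal component vₓ = 18.70 cos 18.0° = 17.78 m/s; vertical v_y0 = 18.70 sin 18.0° = 5.779 m/s.
With up positive and y = 0 at the ground: y(t) = 63.2 + (5.779) t − 1.855 t². Setting y = 0 and taking the positive root: t = [5.779 + √(5.779² + 2·3.71·63.2)] / 3.71 = (5.779 + 22.41) / 3.71 = 7.599 s.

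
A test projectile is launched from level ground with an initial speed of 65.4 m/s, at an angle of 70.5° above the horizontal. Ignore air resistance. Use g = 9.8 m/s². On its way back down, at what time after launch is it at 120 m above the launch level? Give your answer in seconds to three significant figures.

Horizontal component vₓ = 65.40 cos 70.5° = 21.83 m/s; vertical v_y0 = 65.40 sin 70.5° = 61.65 m/s.
Height y(t) = 61.65 t − 4.900 t² = 120 gives 4.900 t² − 61.65 t + 120 = 0.
t = [61.65 ± √(61.65² − 2·9.80·120)] / 9.80 = (61.65 ± 38.06) / 9.80, so t = 2.407 s or t = 10.17 s.
The descending-branch root is 10.17 s.

10.2 s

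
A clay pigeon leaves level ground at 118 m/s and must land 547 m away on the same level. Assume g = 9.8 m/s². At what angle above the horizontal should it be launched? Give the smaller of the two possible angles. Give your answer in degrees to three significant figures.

Level-ground range R = v₀² sin(2θ)/g ⇒ sin(2θ) = gR/v₀² = 9.80 × 547 / 118² = 0.3850.
2θ = 22.64° or 180° − 22.64° = 157.4°, so θ = 11.32° or 78.68°.
The smaller angle is 11.32°.

11.3°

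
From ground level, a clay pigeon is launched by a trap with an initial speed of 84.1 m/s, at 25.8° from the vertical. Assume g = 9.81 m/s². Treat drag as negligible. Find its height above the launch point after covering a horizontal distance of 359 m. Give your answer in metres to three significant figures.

271 m

Components: vₓ = 84.10 sin 25.8° = 36.60 m/s, v_y0 = 84.10 cos 25.8° = 75.72 m/s.
At x = 359 m, t = x/vₓ = 359/36.60 = 9.808 s.
Height: y = v_y0 t − ½ g t² = 75.72 × 9.808 − 4.905 × 9.808² = 742.6 − 471.8 = 270.8 m.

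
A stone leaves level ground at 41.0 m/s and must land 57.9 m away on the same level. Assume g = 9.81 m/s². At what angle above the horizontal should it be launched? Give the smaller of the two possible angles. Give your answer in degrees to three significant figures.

9.87°

Level-ground range R = v₀² sin(2θ)/g ⇒ sin(2θ) = gR/v₀² = 9.81 × 57.9 / 41.0² = 0.3379.
2θ = 19.75° or 180° − 19.75° = 160.3°, so θ = 9.874° or 80.13°.
The smaller angle is 9.874°.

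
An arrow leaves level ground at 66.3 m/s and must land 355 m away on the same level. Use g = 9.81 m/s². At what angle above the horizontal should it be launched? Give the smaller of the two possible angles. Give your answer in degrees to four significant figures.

26.20°

Level-ground range R = v₀² sin(2θ)/g ⇒ sin(2θ) = gR/v₀² = 9.81 × 355 / 66.3² = 0.7923.
2θ = 52.40° or 180° − 52.40° = 127.6°, so θ = 26.20° or 63.80°.
The smaller angle is 26.20°.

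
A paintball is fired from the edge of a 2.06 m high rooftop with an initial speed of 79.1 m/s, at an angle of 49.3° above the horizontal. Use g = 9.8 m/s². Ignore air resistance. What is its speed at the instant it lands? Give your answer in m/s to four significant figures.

Resolve: vₓ = 79.10 cos 49.3° = 51.58 m/s and v_y0 = 79.10 sin 49.3° = 59.97 m/s.
Vertical motion (up positive, ground at y = 0): 4.900 t² − (59.97) t − 2.06 = 0, so t = (59.97 + √(59.97² + 2·9.80·2.06)) / 9.80 = (59.97 + 60.30) / 9.80 = 12.27 s.
Vertical velocity at impact: v_y = v_y0 − g t = 59.97 − 9.80 × 12.27 = −60.30 m/s.
Speed: |v| = √(vₓ² + v_y²) = √(51.58² + 60.30²) = 79.35 m/s.

79.35 m/s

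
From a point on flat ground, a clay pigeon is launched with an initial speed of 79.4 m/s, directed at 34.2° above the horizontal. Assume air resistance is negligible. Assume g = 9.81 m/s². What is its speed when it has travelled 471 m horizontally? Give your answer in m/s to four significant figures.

70.53 m/s

vₓ = 79.40 cos 34.2° = 65.67 m/s; v_y0 = 79.40 sin 34.2° = 44.63 m/s.
Time to reach x = 471 m: t = x/vₓ = 471/65.67 = 7.172 s.
Vertical velocity there: v_y = v_y0 − g t = 44.63 − 9.81 × 7.172 = −25.73 m/s.
Speed: √(vₓ² + v_y²) = √(65.67² + 25.73²) = 70.53 m/s.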